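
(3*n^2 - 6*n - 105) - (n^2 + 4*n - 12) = 2*n^2 - 10*n - 93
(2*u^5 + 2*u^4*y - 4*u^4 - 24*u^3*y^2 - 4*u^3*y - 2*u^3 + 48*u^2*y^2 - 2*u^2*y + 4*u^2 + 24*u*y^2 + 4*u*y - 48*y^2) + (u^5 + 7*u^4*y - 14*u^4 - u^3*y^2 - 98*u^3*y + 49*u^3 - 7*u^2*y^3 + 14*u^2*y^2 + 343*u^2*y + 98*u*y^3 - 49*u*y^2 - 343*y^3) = 3*u^5 + 9*u^4*y - 18*u^4 - 25*u^3*y^2 - 102*u^3*y + 47*u^3 - 7*u^2*y^3 + 62*u^2*y^2 + 341*u^2*y + 4*u^2 + 98*u*y^3 - 25*u*y^2 + 4*u*y - 343*y^3 - 48*y^2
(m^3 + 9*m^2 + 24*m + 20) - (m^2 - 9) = m^3 + 8*m^2 + 24*m + 29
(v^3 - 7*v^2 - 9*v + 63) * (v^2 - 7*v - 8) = v^5 - 14*v^4 + 32*v^3 + 182*v^2 - 369*v - 504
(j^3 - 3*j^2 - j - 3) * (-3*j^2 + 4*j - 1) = -3*j^5 + 13*j^4 - 10*j^3 + 8*j^2 - 11*j + 3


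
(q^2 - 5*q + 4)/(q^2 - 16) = (q - 1)/(q + 4)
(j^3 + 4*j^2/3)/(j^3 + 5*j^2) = (j + 4/3)/(j + 5)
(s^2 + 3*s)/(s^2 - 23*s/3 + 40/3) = 3*s*(s + 3)/(3*s^2 - 23*s + 40)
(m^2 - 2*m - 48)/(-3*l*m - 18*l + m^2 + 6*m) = (8 - m)/(3*l - m)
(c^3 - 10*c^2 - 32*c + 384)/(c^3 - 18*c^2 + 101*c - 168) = (c^2 - 2*c - 48)/(c^2 - 10*c + 21)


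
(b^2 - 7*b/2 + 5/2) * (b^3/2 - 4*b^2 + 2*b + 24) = b^5/2 - 23*b^4/4 + 69*b^3/4 + 7*b^2 - 79*b + 60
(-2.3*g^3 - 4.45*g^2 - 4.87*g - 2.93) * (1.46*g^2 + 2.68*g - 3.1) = -3.358*g^5 - 12.661*g^4 - 11.9062*g^3 - 3.5344*g^2 + 7.2446*g + 9.083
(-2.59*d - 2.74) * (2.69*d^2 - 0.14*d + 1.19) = -6.9671*d^3 - 7.008*d^2 - 2.6985*d - 3.2606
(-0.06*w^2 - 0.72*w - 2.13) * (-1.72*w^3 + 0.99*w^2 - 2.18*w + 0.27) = 0.1032*w^5 + 1.179*w^4 + 3.0816*w^3 - 0.5553*w^2 + 4.449*w - 0.5751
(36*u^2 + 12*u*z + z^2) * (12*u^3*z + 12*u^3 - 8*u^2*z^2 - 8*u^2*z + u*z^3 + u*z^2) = 432*u^5*z + 432*u^5 - 144*u^4*z^2 - 144*u^4*z - 48*u^3*z^3 - 48*u^3*z^2 + 4*u^2*z^4 + 4*u^2*z^3 + u*z^5 + u*z^4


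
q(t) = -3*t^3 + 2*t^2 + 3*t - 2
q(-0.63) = -2.35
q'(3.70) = -105.41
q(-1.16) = 1.89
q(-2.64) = 59.22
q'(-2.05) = -43.02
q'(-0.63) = -3.09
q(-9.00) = 2320.00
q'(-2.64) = -70.29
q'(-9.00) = -762.00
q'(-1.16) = -13.75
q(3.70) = -115.48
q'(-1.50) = -23.25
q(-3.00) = 88.00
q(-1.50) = 8.12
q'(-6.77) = -436.58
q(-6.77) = 1000.22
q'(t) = -9*t^2 + 4*t + 3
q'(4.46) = -158.18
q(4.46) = -214.99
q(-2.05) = 26.10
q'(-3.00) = -90.00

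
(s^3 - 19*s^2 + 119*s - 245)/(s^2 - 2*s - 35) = (s^2 - 12*s + 35)/(s + 5)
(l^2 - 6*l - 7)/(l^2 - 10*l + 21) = (l + 1)/(l - 3)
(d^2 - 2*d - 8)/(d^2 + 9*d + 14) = (d - 4)/(d + 7)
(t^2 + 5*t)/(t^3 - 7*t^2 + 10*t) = (t + 5)/(t^2 - 7*t + 10)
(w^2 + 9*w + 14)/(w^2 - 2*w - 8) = (w + 7)/(w - 4)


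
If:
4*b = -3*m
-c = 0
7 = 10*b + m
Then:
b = 21/26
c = 0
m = -14/13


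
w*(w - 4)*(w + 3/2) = w^3 - 5*w^2/2 - 6*w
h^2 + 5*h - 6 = (h - 1)*(h + 6)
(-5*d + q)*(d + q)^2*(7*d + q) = -35*d^4 - 68*d^3*q - 30*d^2*q^2 + 4*d*q^3 + q^4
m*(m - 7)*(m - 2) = m^3 - 9*m^2 + 14*m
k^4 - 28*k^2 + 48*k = k*(k - 4)*(k - 2)*(k + 6)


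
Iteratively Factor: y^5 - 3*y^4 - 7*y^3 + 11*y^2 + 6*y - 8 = (y - 1)*(y^4 - 2*y^3 - 9*y^2 + 2*y + 8) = (y - 1)^2*(y^3 - y^2 - 10*y - 8) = (y - 1)^2*(y + 1)*(y^2 - 2*y - 8) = (y - 4)*(y - 1)^2*(y + 1)*(y + 2)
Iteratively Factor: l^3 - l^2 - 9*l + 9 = (l - 1)*(l^2 - 9) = (l - 3)*(l - 1)*(l + 3)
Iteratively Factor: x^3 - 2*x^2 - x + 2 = (x - 1)*(x^2 - x - 2) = (x - 2)*(x - 1)*(x + 1)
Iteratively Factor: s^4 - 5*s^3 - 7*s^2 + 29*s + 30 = (s - 5)*(s^3 - 7*s - 6) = (s - 5)*(s - 3)*(s^2 + 3*s + 2) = (s - 5)*(s - 3)*(s + 2)*(s + 1)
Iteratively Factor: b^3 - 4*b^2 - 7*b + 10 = (b + 2)*(b^2 - 6*b + 5) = (b - 5)*(b + 2)*(b - 1)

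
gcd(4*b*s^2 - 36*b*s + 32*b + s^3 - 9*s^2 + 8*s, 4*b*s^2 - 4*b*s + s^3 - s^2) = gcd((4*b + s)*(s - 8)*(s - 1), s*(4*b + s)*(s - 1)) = 4*b*s - 4*b + s^2 - s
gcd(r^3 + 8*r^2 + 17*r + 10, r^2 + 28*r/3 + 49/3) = 1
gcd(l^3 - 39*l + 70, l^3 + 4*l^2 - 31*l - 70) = l^2 + 2*l - 35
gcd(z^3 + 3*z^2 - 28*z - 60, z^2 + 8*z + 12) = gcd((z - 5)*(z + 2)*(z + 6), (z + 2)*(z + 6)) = z^2 + 8*z + 12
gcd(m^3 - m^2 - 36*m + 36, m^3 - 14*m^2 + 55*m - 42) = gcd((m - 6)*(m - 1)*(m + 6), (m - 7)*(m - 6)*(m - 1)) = m^2 - 7*m + 6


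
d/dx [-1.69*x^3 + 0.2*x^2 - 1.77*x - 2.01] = -5.07*x^2 + 0.4*x - 1.77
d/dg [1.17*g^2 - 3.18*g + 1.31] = 2.34*g - 3.18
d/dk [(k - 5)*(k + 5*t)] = 2*k + 5*t - 5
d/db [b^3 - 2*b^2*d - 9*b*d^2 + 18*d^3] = 3*b^2 - 4*b*d - 9*d^2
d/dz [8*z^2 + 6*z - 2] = 16*z + 6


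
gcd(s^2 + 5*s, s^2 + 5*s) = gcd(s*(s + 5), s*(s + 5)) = s^2 + 5*s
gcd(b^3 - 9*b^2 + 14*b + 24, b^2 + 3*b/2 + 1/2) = b + 1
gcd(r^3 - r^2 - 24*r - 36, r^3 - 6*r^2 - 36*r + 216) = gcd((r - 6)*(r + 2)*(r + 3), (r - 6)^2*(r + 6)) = r - 6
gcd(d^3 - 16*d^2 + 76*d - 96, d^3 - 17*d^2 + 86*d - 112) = d^2 - 10*d + 16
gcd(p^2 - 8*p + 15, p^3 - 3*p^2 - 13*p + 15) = p - 5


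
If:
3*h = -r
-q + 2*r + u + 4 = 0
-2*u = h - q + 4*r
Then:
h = u/5 - 4/5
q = 44/5 - u/5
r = 12/5 - 3*u/5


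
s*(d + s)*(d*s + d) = d^2*s^2 + d^2*s + d*s^3 + d*s^2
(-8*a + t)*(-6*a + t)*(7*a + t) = 336*a^3 - 50*a^2*t - 7*a*t^2 + t^3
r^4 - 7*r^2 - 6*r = r*(r - 3)*(r + 1)*(r + 2)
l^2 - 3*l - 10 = (l - 5)*(l + 2)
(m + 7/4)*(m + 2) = m^2 + 15*m/4 + 7/2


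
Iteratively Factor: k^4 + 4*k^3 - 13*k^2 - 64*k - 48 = (k + 1)*(k^3 + 3*k^2 - 16*k - 48) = (k + 1)*(k + 3)*(k^2 - 16) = (k - 4)*(k + 1)*(k + 3)*(k + 4)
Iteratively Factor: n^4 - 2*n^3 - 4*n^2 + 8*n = (n - 2)*(n^3 - 4*n) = n*(n - 2)*(n^2 - 4) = n*(n - 2)^2*(n + 2)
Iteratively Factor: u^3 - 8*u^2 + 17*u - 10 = (u - 2)*(u^2 - 6*u + 5) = (u - 2)*(u - 1)*(u - 5)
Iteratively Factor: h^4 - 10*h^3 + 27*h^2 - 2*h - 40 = (h - 4)*(h^3 - 6*h^2 + 3*h + 10) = (h - 4)*(h + 1)*(h^2 - 7*h + 10) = (h - 5)*(h - 4)*(h + 1)*(h - 2)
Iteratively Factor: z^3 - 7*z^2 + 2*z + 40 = (z + 2)*(z^2 - 9*z + 20) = (z - 4)*(z + 2)*(z - 5)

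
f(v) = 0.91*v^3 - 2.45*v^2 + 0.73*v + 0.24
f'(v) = 2.73*v^2 - 4.9*v + 0.73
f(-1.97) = -17.66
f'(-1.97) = 20.98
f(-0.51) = -0.89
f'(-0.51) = 3.94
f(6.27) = 132.81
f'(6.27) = 77.33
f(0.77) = -0.24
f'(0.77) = -1.42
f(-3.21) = -57.45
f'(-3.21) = 44.59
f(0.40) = 0.20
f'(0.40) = -0.79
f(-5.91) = -277.49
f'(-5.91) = 125.04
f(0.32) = 0.25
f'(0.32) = -0.56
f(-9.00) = -868.17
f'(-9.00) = 265.96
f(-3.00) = -48.57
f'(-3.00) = 40.00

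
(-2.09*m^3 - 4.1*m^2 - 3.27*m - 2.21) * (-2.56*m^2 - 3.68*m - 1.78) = 5.3504*m^5 + 18.1872*m^4 + 27.1794*m^3 + 24.9892*m^2 + 13.9534*m + 3.9338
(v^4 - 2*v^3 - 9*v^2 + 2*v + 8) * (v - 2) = v^5 - 4*v^4 - 5*v^3 + 20*v^2 + 4*v - 16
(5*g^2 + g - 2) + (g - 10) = 5*g^2 + 2*g - 12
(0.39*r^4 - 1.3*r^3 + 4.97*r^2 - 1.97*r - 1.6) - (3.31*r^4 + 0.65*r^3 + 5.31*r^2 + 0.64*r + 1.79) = -2.92*r^4 - 1.95*r^3 - 0.34*r^2 - 2.61*r - 3.39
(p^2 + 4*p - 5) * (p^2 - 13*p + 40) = p^4 - 9*p^3 - 17*p^2 + 225*p - 200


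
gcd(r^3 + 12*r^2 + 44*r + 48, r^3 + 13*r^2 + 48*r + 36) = r + 6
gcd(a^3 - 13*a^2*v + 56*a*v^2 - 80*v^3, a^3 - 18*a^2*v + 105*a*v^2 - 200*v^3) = -a + 5*v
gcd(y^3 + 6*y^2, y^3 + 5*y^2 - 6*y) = y^2 + 6*y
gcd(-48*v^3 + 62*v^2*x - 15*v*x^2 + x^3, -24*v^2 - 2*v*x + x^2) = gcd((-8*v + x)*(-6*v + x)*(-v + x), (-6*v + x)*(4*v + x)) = -6*v + x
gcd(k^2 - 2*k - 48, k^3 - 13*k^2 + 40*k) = k - 8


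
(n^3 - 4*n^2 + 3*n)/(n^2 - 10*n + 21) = n*(n - 1)/(n - 7)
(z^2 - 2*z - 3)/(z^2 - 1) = (z - 3)/(z - 1)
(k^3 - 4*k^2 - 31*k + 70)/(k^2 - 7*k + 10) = (k^2 - 2*k - 35)/(k - 5)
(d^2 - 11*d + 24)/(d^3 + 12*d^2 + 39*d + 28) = (d^2 - 11*d + 24)/(d^3 + 12*d^2 + 39*d + 28)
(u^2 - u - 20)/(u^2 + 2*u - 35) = (u + 4)/(u + 7)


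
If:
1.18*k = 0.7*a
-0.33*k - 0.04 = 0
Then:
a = -0.20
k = -0.12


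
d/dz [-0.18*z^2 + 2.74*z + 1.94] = 2.74 - 0.36*z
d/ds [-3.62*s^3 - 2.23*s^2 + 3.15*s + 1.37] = -10.86*s^2 - 4.46*s + 3.15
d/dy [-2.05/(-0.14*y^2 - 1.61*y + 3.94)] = (-0.574*y - 3.3005)/(0.14*y^2 + 1.61*y - 3.94)^2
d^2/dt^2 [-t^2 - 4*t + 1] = -2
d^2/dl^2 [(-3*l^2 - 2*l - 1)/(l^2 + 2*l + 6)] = 2*(4*l^3 + 51*l^2 + 30*l - 82)/(l^6 + 6*l^5 + 30*l^4 + 80*l^3 + 180*l^2 + 216*l + 216)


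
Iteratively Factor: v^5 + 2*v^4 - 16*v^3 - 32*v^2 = (v + 2)*(v^4 - 16*v^2) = (v + 2)*(v + 4)*(v^3 - 4*v^2) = (v - 4)*(v + 2)*(v + 4)*(v^2) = v*(v - 4)*(v + 2)*(v + 4)*(v)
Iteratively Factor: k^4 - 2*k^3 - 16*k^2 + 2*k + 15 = (k + 3)*(k^3 - 5*k^2 - k + 5) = (k + 1)*(k + 3)*(k^2 - 6*k + 5) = (k - 1)*(k + 1)*(k + 3)*(k - 5)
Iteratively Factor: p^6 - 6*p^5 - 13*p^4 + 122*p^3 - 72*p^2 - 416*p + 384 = (p - 4)*(p^5 - 2*p^4 - 21*p^3 + 38*p^2 + 80*p - 96) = (p - 4)*(p - 3)*(p^4 + p^3 - 18*p^2 - 16*p + 32) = (p - 4)*(p - 3)*(p - 1)*(p^3 + 2*p^2 - 16*p - 32) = (p - 4)^2*(p - 3)*(p - 1)*(p^2 + 6*p + 8) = (p - 4)^2*(p - 3)*(p - 1)*(p + 2)*(p + 4)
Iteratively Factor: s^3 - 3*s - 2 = (s + 1)*(s^2 - s - 2) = (s + 1)^2*(s - 2)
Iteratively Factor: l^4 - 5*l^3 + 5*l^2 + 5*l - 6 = (l - 1)*(l^3 - 4*l^2 + l + 6) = (l - 3)*(l - 1)*(l^2 - l - 2) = (l - 3)*(l - 2)*(l - 1)*(l + 1)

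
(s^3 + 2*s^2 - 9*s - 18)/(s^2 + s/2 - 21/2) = 2*(s^2 + 5*s + 6)/(2*s + 7)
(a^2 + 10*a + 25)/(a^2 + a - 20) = (a + 5)/(a - 4)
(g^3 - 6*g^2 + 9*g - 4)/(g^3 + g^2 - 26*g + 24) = (g - 1)/(g + 6)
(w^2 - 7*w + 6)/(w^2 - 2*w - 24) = (w - 1)/(w + 4)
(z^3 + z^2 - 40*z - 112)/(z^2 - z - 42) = (z^2 + 8*z + 16)/(z + 6)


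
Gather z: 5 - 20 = -15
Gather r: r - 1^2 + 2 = r + 1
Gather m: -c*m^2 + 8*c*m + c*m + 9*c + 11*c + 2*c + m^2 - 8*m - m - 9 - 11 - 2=22*c + m^2*(1 - c) + m*(9*c - 9) - 22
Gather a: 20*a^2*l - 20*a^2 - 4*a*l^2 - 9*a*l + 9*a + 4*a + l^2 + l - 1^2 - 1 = a^2*(20*l - 20) + a*(-4*l^2 - 9*l + 13) + l^2 + l - 2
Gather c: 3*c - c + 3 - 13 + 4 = 2*c - 6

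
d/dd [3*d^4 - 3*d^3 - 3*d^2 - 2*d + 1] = 12*d^3 - 9*d^2 - 6*d - 2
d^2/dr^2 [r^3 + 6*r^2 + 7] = 6*r + 12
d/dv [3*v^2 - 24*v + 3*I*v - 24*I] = 6*v - 24 + 3*I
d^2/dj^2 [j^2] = 2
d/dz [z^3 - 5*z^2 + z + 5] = 3*z^2 - 10*z + 1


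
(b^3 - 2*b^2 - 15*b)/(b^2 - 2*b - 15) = b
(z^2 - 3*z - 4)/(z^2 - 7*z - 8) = (z - 4)/(z - 8)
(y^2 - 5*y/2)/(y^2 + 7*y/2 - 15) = y/(y + 6)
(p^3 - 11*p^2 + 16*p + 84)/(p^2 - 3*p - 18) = (p^2 - 5*p - 14)/(p + 3)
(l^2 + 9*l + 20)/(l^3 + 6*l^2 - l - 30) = (l + 4)/(l^2 + l - 6)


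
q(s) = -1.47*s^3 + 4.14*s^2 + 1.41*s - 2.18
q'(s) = -4.41*s^2 + 8.28*s + 1.41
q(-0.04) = -2.23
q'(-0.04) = 1.07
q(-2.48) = 42.21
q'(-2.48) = -46.25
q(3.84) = -18.95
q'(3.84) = -31.82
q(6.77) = -259.01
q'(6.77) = -144.66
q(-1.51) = 10.19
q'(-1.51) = -21.15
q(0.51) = -0.58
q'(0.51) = 4.49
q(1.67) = 4.87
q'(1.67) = 2.94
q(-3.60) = 114.98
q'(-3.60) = -85.55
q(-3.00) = 70.54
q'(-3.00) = -63.12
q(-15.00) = 5869.42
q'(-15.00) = -1115.04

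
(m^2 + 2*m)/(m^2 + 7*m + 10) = m/(m + 5)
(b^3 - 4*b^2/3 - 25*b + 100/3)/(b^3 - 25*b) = (b - 4/3)/b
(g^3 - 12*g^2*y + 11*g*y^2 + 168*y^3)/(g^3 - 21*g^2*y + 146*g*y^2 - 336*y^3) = (-g - 3*y)/(-g + 6*y)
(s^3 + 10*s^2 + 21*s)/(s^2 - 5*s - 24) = s*(s + 7)/(s - 8)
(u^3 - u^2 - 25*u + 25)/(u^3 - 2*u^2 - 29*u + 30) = (u - 5)/(u - 6)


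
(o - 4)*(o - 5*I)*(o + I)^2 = o^4 - 4*o^3 - 3*I*o^3 + 9*o^2 + 12*I*o^2 - 36*o + 5*I*o - 20*I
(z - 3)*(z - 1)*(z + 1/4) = z^3 - 15*z^2/4 + 2*z + 3/4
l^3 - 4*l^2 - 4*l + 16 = (l - 4)*(l - 2)*(l + 2)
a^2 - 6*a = a*(a - 6)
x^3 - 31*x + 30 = (x - 5)*(x - 1)*(x + 6)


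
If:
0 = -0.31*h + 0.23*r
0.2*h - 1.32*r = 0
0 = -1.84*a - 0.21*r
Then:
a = 0.00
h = 0.00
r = 0.00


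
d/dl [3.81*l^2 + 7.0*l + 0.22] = 7.62*l + 7.0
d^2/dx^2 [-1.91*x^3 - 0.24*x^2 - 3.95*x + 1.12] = -11.46*x - 0.48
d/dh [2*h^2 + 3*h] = 4*h + 3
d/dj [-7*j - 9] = -7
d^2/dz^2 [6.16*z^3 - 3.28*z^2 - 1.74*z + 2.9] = 36.96*z - 6.56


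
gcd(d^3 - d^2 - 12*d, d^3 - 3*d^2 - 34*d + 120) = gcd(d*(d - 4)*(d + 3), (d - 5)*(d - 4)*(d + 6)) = d - 4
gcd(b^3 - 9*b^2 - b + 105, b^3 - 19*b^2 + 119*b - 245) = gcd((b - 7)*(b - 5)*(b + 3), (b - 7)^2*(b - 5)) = b^2 - 12*b + 35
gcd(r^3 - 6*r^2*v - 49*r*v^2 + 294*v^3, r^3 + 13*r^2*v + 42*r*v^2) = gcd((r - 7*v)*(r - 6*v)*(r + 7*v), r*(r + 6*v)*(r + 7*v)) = r + 7*v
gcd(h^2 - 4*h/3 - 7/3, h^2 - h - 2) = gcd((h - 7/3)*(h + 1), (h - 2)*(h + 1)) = h + 1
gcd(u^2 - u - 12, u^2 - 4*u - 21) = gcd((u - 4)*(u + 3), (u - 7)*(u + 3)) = u + 3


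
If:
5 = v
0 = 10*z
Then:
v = 5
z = 0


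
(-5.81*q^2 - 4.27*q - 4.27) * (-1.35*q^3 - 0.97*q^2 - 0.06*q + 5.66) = 7.8435*q^5 + 11.4002*q^4 + 10.255*q^3 - 28.4865*q^2 - 23.912*q - 24.1682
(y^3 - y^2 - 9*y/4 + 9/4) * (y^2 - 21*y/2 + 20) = y^5 - 23*y^4/2 + 113*y^3/4 + 47*y^2/8 - 549*y/8 + 45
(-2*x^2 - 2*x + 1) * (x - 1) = -2*x^3 + 3*x - 1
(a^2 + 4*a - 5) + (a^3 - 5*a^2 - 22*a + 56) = a^3 - 4*a^2 - 18*a + 51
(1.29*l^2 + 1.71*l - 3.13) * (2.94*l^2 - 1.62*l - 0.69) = 3.7926*l^4 + 2.9376*l^3 - 12.8625*l^2 + 3.8907*l + 2.1597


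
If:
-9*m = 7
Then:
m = -7/9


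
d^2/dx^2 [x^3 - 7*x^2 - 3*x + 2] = 6*x - 14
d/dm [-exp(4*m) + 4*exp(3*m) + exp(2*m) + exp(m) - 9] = (-4*exp(3*m) + 12*exp(2*m) + 2*exp(m) + 1)*exp(m)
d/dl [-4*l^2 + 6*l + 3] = 6 - 8*l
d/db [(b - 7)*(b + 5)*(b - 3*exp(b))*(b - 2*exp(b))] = -5*b^3*exp(b) + 4*b^3 + 12*b^2*exp(2*b) - 5*b^2*exp(b) - 6*b^2 - 12*b*exp(2*b) + 195*b*exp(b) - 70*b - 432*exp(2*b) + 175*exp(b)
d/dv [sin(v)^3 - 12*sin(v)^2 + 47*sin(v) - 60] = (3*sin(v)^2 - 24*sin(v) + 47)*cos(v)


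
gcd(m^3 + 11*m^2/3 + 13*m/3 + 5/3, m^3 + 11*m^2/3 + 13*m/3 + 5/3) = m^3 + 11*m^2/3 + 13*m/3 + 5/3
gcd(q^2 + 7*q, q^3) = q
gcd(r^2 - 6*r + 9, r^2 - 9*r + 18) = r - 3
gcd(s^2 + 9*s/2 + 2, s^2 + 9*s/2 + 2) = s^2 + 9*s/2 + 2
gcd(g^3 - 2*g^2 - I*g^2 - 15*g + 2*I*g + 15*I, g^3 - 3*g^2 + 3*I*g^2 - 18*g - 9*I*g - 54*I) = g + 3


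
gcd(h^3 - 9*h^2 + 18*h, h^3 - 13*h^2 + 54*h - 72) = h^2 - 9*h + 18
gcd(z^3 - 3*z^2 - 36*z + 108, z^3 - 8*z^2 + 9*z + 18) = z^2 - 9*z + 18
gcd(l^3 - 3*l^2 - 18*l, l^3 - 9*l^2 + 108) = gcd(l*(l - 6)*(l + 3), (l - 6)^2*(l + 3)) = l^2 - 3*l - 18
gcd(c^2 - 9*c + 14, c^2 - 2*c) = c - 2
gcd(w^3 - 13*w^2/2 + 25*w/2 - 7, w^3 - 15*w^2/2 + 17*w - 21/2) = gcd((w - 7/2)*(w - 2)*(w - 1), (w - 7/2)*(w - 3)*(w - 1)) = w^2 - 9*w/2 + 7/2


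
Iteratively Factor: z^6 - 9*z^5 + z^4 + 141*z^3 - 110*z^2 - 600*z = (z - 4)*(z^5 - 5*z^4 - 19*z^3 + 65*z^2 + 150*z) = (z - 5)*(z - 4)*(z^4 - 19*z^2 - 30*z) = (z - 5)*(z - 4)*(z + 3)*(z^3 - 3*z^2 - 10*z) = (z - 5)*(z - 4)*(z + 2)*(z + 3)*(z^2 - 5*z) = (z - 5)^2*(z - 4)*(z + 2)*(z + 3)*(z)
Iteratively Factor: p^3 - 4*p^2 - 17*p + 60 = (p - 5)*(p^2 + p - 12) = (p - 5)*(p - 3)*(p + 4)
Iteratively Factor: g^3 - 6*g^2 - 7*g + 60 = (g - 4)*(g^2 - 2*g - 15) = (g - 4)*(g + 3)*(g - 5)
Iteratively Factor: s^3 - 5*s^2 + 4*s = (s)*(s^2 - 5*s + 4) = s*(s - 1)*(s - 4)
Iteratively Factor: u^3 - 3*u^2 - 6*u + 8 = (u + 2)*(u^2 - 5*u + 4) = (u - 1)*(u + 2)*(u - 4)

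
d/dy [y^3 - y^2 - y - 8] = 3*y^2 - 2*y - 1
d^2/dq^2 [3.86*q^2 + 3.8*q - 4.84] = 7.72000000000000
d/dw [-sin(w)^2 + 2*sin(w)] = 2*(1 - sin(w))*cos(w)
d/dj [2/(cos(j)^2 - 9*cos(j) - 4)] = 2*(2*cos(j) - 9)*sin(j)/(sin(j)^2 + 9*cos(j) + 3)^2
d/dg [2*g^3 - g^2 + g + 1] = 6*g^2 - 2*g + 1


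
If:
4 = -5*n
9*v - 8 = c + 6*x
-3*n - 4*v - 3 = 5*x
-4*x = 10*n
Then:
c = -877/20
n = -4/5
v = -53/20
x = 2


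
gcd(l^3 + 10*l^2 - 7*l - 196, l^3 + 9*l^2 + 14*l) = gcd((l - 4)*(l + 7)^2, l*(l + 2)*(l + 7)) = l + 7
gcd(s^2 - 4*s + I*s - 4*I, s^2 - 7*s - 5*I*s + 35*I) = 1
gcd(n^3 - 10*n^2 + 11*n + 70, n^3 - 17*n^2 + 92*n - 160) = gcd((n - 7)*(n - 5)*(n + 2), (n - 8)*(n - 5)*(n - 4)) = n - 5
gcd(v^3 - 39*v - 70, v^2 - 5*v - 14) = v^2 - 5*v - 14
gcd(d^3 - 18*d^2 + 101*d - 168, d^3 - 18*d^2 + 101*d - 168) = d^3 - 18*d^2 + 101*d - 168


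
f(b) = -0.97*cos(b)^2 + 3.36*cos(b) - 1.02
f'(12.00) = 0.92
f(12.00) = 1.12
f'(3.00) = -0.75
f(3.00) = -5.30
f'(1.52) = -3.26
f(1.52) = -0.85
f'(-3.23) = -0.47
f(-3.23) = -5.33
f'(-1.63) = 3.47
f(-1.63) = -1.22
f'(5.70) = 0.96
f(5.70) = 1.11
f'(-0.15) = 0.22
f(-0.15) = 1.35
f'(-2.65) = 2.39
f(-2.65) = -4.74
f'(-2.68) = 2.27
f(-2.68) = -4.81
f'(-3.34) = -1.04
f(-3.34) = -5.25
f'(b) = 1.94*sin(b)*cos(b) - 3.36*sin(b)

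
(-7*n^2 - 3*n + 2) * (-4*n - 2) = 28*n^3 + 26*n^2 - 2*n - 4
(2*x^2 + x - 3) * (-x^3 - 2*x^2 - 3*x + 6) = -2*x^5 - 5*x^4 - 5*x^3 + 15*x^2 + 15*x - 18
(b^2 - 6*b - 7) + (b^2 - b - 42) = 2*b^2 - 7*b - 49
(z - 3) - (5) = z - 8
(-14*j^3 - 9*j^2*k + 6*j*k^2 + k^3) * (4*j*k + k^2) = -56*j^4*k - 50*j^3*k^2 + 15*j^2*k^3 + 10*j*k^4 + k^5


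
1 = 1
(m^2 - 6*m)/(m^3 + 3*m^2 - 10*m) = (m - 6)/(m^2 + 3*m - 10)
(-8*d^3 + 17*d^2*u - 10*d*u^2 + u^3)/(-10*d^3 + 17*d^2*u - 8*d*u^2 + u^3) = (8*d^2 - 9*d*u + u^2)/(10*d^2 - 7*d*u + u^2)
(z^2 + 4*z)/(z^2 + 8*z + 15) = z*(z + 4)/(z^2 + 8*z + 15)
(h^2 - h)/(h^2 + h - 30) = h*(h - 1)/(h^2 + h - 30)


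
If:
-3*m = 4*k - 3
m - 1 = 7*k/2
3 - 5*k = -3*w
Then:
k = 0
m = 1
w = -1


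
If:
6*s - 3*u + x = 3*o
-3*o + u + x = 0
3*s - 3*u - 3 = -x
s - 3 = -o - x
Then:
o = 5/7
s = -2/7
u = -3/7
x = 18/7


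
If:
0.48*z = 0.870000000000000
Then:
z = 1.81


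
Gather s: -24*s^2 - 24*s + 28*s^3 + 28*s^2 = 28*s^3 + 4*s^2 - 24*s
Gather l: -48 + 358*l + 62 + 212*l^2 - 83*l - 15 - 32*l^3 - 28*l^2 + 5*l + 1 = -32*l^3 + 184*l^2 + 280*l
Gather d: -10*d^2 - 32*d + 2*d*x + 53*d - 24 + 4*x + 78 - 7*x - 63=-10*d^2 + d*(2*x + 21) - 3*x - 9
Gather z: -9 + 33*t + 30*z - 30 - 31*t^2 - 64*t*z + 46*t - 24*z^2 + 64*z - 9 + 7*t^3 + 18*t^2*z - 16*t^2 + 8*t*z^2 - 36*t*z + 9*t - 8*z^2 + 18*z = 7*t^3 - 47*t^2 + 88*t + z^2*(8*t - 32) + z*(18*t^2 - 100*t + 112) - 48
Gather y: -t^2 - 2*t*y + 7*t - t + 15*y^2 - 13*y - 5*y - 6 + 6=-t^2 + 6*t + 15*y^2 + y*(-2*t - 18)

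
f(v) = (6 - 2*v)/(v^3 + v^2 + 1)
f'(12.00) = 0.00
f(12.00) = -0.00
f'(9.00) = 0.00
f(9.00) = -0.01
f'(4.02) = -0.01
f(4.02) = -0.02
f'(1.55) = -0.87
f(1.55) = 0.41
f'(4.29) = -0.00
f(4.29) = -0.03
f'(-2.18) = -4.40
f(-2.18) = -2.25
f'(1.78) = -0.54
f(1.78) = 0.25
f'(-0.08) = -1.13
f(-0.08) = 6.12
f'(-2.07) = -6.32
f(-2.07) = -2.83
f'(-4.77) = -0.10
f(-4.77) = -0.18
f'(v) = (6 - 2*v)*(-3*v^2 - 2*v)/(v^3 + v^2 + 1)^2 - 2/(v^3 + v^2 + 1)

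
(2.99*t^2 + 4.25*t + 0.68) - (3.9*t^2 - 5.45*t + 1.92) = -0.91*t^2 + 9.7*t - 1.24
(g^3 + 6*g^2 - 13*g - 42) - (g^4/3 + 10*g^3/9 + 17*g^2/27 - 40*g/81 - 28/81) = -g^4/3 - g^3/9 + 145*g^2/27 - 1013*g/81 - 3374/81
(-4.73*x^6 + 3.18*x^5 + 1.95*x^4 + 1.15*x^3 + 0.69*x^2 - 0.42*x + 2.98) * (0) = 0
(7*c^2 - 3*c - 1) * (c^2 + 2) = 7*c^4 - 3*c^3 + 13*c^2 - 6*c - 2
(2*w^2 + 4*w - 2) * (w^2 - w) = 2*w^4 + 2*w^3 - 6*w^2 + 2*w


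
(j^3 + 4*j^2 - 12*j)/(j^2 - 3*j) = (j^2 + 4*j - 12)/(j - 3)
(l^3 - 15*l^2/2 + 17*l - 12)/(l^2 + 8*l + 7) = (l^3 - 15*l^2/2 + 17*l - 12)/(l^2 + 8*l + 7)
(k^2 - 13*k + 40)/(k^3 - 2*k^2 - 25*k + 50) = (k - 8)/(k^2 + 3*k - 10)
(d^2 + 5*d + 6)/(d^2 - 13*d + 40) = (d^2 + 5*d + 6)/(d^2 - 13*d + 40)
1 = 1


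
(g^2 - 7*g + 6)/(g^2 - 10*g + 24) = (g - 1)/(g - 4)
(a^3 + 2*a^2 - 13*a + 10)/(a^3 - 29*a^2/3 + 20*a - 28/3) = 3*(a^2 + 4*a - 5)/(3*a^2 - 23*a + 14)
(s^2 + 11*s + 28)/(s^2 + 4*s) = (s + 7)/s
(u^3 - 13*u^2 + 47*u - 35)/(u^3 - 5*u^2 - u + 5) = (u - 7)/(u + 1)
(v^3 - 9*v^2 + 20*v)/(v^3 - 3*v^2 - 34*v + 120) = v/(v + 6)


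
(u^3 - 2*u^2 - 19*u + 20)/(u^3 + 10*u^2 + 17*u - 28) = (u - 5)/(u + 7)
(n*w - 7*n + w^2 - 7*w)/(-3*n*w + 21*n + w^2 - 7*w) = (n + w)/(-3*n + w)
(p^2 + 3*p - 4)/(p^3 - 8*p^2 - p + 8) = (p + 4)/(p^2 - 7*p - 8)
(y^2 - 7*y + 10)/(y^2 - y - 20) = (y - 2)/(y + 4)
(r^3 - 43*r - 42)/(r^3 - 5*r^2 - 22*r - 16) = (r^2 - r - 42)/(r^2 - 6*r - 16)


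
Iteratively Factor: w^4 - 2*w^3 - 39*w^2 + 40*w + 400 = (w - 5)*(w^3 + 3*w^2 - 24*w - 80) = (w - 5)*(w + 4)*(w^2 - w - 20) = (w - 5)^2*(w + 4)*(w + 4)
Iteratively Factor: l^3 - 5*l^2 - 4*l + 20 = (l - 2)*(l^2 - 3*l - 10) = (l - 5)*(l - 2)*(l + 2)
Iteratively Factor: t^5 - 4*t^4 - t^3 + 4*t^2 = (t)*(t^4 - 4*t^3 - t^2 + 4*t) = t*(t - 1)*(t^3 - 3*t^2 - 4*t) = t*(t - 4)*(t - 1)*(t^2 + t) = t^2*(t - 4)*(t - 1)*(t + 1)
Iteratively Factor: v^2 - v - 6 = (v + 2)*(v - 3)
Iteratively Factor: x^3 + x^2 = (x + 1)*(x^2) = x*(x + 1)*(x)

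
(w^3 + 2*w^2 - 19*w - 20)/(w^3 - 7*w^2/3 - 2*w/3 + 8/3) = 3*(w^2 + w - 20)/(3*w^2 - 10*w + 8)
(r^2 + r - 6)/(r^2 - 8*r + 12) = (r + 3)/(r - 6)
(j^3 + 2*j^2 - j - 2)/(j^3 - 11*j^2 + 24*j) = (j^3 + 2*j^2 - j - 2)/(j*(j^2 - 11*j + 24))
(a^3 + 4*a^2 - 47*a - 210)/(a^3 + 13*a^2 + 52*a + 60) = (a - 7)/(a + 2)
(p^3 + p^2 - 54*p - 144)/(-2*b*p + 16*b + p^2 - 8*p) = (p^2 + 9*p + 18)/(-2*b + p)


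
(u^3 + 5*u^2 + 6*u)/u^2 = u + 5 + 6/u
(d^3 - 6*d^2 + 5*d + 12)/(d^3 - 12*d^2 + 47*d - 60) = (d + 1)/(d - 5)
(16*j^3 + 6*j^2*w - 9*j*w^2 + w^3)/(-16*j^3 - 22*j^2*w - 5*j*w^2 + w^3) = (-2*j + w)/(2*j + w)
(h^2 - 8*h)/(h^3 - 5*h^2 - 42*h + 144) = h/(h^2 + 3*h - 18)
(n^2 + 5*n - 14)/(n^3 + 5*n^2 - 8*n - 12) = (n + 7)/(n^2 + 7*n + 6)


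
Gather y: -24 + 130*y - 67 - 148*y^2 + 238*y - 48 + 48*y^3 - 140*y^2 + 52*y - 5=48*y^3 - 288*y^2 + 420*y - 144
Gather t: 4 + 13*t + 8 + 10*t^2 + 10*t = 10*t^2 + 23*t + 12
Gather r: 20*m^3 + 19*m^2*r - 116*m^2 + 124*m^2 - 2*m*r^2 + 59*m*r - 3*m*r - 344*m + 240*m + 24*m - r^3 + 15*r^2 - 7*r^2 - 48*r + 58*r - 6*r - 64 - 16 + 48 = 20*m^3 + 8*m^2 - 80*m - r^3 + r^2*(8 - 2*m) + r*(19*m^2 + 56*m + 4) - 32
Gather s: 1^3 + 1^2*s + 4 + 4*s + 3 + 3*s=8*s + 8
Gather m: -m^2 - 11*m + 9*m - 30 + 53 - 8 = -m^2 - 2*m + 15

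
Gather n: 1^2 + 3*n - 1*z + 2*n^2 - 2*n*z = 2*n^2 + n*(3 - 2*z) - z + 1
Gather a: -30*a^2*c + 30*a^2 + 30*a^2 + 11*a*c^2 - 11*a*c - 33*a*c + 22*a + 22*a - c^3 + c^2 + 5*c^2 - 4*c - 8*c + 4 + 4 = a^2*(60 - 30*c) + a*(11*c^2 - 44*c + 44) - c^3 + 6*c^2 - 12*c + 8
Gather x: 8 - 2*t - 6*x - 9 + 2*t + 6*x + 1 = 0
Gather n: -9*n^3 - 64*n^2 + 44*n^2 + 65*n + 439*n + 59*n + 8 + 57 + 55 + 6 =-9*n^3 - 20*n^2 + 563*n + 126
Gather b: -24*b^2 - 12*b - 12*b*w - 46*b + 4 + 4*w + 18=-24*b^2 + b*(-12*w - 58) + 4*w + 22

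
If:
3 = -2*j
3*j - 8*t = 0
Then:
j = -3/2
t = -9/16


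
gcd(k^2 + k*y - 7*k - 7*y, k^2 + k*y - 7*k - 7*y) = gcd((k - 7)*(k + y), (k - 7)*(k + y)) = k^2 + k*y - 7*k - 7*y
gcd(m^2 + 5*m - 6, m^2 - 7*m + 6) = m - 1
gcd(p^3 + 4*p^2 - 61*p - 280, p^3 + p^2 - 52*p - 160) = p^2 - 3*p - 40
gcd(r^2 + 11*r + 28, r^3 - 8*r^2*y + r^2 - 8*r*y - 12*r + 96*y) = r + 4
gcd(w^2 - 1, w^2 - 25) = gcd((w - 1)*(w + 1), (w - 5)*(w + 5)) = 1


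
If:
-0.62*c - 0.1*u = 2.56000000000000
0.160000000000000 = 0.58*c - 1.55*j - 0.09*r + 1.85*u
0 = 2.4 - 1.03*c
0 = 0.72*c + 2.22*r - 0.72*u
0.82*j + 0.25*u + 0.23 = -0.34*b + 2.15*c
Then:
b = 155.00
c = 2.33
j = -46.23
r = -13.74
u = -40.05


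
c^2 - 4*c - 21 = (c - 7)*(c + 3)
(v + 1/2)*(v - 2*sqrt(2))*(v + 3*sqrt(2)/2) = v^3 - sqrt(2)*v^2/2 + v^2/2 - 6*v - sqrt(2)*v/4 - 3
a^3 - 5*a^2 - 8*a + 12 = (a - 6)*(a - 1)*(a + 2)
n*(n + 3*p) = n^2 + 3*n*p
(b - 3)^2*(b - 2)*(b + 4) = b^4 - 4*b^3 - 11*b^2 + 66*b - 72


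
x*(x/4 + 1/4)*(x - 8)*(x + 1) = x^4/4 - 3*x^3/2 - 15*x^2/4 - 2*x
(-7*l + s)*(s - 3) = -7*l*s + 21*l + s^2 - 3*s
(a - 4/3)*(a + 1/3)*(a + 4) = a^3 + 3*a^2 - 40*a/9 - 16/9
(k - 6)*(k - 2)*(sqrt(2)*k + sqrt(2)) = sqrt(2)*k^3 - 7*sqrt(2)*k^2 + 4*sqrt(2)*k + 12*sqrt(2)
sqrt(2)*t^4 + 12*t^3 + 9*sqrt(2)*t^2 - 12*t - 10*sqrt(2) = (t - 1)*(t + sqrt(2))*(t + 5*sqrt(2))*(sqrt(2)*t + sqrt(2))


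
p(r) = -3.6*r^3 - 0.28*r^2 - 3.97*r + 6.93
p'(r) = -10.8*r^2 - 0.56*r - 3.97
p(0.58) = 3.83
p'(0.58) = -7.93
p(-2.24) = 54.88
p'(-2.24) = -56.91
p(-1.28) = 19.10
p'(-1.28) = -20.95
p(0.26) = 5.82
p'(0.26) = -4.85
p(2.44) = -56.72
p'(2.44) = -69.64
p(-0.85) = 12.31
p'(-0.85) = -11.30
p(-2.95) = 108.63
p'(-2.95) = -96.30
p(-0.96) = 13.67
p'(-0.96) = -13.39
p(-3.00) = 113.52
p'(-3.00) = -99.49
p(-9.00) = 2644.38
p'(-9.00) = -873.73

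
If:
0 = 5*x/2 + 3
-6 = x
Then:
No Solution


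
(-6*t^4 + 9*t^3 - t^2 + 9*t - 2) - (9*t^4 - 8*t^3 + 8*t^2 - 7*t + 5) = -15*t^4 + 17*t^3 - 9*t^2 + 16*t - 7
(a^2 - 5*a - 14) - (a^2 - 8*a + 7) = 3*a - 21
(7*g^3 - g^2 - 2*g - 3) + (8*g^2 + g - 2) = 7*g^3 + 7*g^2 - g - 5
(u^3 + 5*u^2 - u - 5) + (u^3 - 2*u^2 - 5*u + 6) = 2*u^3 + 3*u^2 - 6*u + 1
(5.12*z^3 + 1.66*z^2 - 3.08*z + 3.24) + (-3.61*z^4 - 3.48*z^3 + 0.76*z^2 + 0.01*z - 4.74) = -3.61*z^4 + 1.64*z^3 + 2.42*z^2 - 3.07*z - 1.5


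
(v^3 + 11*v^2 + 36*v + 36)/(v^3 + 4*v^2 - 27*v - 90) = (v + 2)/(v - 5)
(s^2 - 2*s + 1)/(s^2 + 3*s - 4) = (s - 1)/(s + 4)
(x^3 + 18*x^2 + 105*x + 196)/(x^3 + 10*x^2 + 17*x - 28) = (x + 7)/(x - 1)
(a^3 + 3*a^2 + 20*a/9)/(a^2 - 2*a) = (a^2 + 3*a + 20/9)/(a - 2)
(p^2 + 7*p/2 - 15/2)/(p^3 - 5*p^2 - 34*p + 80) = (p - 3/2)/(p^2 - 10*p + 16)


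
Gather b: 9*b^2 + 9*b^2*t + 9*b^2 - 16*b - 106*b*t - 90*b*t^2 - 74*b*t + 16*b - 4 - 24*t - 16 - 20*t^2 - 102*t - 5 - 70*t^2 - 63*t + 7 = b^2*(9*t + 18) + b*(-90*t^2 - 180*t) - 90*t^2 - 189*t - 18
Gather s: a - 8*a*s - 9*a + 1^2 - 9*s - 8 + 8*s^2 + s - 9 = -8*a + 8*s^2 + s*(-8*a - 8) - 16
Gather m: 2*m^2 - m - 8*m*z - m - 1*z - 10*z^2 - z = 2*m^2 + m*(-8*z - 2) - 10*z^2 - 2*z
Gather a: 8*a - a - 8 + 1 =7*a - 7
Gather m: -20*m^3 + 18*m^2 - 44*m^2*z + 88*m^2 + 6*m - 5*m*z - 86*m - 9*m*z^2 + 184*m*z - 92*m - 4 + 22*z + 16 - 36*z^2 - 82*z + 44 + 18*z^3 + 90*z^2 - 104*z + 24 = -20*m^3 + m^2*(106 - 44*z) + m*(-9*z^2 + 179*z - 172) + 18*z^3 + 54*z^2 - 164*z + 80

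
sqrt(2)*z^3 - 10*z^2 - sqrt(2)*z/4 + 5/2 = (z - 1/2)*(z - 5*sqrt(2))*(sqrt(2)*z + sqrt(2)/2)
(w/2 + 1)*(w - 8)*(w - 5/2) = w^3/2 - 17*w^2/4 - w/2 + 20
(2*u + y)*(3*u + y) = 6*u^2 + 5*u*y + y^2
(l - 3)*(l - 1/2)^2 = l^3 - 4*l^2 + 13*l/4 - 3/4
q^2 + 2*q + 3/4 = (q + 1/2)*(q + 3/2)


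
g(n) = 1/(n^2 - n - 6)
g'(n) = (1 - 2*n)/(n^2 - n - 6)^2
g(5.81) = 0.05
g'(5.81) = -0.02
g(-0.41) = -0.18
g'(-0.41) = 0.06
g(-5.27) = 0.04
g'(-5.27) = 0.02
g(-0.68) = -0.21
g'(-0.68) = 0.10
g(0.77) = -0.16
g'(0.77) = -0.01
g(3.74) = 0.24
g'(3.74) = -0.36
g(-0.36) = -0.18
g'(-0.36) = 0.06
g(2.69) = -0.69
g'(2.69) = -2.07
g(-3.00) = 0.17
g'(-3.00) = 0.19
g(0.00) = -0.17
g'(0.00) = 0.03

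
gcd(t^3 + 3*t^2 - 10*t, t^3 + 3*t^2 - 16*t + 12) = t - 2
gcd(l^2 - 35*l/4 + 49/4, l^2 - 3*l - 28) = l - 7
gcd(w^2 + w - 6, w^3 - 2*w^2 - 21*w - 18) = w + 3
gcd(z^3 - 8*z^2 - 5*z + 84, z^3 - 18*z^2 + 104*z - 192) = z - 4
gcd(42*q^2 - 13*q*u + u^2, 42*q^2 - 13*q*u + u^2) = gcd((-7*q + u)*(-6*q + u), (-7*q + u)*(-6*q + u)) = 42*q^2 - 13*q*u + u^2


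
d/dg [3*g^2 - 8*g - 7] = 6*g - 8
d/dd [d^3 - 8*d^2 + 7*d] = 3*d^2 - 16*d + 7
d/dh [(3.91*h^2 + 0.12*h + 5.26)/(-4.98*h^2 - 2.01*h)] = (-7.2615*h^2 + 52.3896*h + 10.5726)/(h^2*(24.8004*h^2 + 20.0196*h + 4.0401))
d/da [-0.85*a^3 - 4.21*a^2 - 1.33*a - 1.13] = -2.55*a^2 - 8.42*a - 1.33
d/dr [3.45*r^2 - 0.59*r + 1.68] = 6.9*r - 0.59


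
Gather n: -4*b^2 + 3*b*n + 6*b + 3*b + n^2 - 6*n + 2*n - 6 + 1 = -4*b^2 + 9*b + n^2 + n*(3*b - 4) - 5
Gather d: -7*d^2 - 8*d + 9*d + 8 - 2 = -7*d^2 + d + 6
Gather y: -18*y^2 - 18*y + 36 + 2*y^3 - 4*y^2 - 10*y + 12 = 2*y^3 - 22*y^2 - 28*y + 48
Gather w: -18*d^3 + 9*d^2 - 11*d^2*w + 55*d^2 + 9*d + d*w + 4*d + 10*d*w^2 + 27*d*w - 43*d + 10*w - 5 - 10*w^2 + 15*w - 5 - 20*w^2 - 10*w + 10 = -18*d^3 + 64*d^2 - 30*d + w^2*(10*d - 30) + w*(-11*d^2 + 28*d + 15)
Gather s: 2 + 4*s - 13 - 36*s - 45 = -32*s - 56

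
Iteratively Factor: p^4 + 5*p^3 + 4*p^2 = (p)*(p^3 + 5*p^2 + 4*p) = p^2*(p^2 + 5*p + 4) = p^2*(p + 4)*(p + 1)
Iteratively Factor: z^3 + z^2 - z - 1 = (z + 1)*(z^2 - 1) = (z + 1)^2*(z - 1)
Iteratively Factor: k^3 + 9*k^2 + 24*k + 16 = (k + 4)*(k^2 + 5*k + 4) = (k + 4)^2*(k + 1)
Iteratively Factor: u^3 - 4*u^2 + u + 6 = (u + 1)*(u^2 - 5*u + 6) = (u - 2)*(u + 1)*(u - 3)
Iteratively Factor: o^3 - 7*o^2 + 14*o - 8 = (o - 2)*(o^2 - 5*o + 4) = (o - 2)*(o - 1)*(o - 4)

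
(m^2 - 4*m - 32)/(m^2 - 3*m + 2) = (m^2 - 4*m - 32)/(m^2 - 3*m + 2)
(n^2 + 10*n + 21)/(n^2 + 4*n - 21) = (n + 3)/(n - 3)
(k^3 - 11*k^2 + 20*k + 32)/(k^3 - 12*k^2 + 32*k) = (k + 1)/k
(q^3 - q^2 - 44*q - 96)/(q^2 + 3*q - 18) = (q^3 - q^2 - 44*q - 96)/(q^2 + 3*q - 18)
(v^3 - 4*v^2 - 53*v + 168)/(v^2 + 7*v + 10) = (v^3 - 4*v^2 - 53*v + 168)/(v^2 + 7*v + 10)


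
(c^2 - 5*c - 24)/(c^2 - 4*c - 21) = (c - 8)/(c - 7)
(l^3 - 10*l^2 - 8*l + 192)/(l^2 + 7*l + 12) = (l^2 - 14*l + 48)/(l + 3)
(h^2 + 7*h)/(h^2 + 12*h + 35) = h/(h + 5)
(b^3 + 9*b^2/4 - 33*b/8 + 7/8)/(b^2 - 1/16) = 2*(2*b^2 + 5*b - 7)/(4*b + 1)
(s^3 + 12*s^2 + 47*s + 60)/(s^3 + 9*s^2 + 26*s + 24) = (s + 5)/(s + 2)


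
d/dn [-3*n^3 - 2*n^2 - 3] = n*(-9*n - 4)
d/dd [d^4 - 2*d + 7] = 4*d^3 - 2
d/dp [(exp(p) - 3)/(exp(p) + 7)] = 10*exp(p)/(exp(p) + 7)^2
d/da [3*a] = 3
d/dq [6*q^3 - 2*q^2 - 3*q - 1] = 18*q^2 - 4*q - 3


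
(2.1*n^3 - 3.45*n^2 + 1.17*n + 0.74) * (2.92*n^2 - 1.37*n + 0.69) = 6.132*n^5 - 12.951*n^4 + 9.5919*n^3 - 1.8226*n^2 - 0.2065*n + 0.5106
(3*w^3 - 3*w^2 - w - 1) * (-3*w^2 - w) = -9*w^5 + 6*w^4 + 6*w^3 + 4*w^2 + w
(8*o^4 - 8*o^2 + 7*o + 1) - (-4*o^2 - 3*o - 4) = 8*o^4 - 4*o^2 + 10*o + 5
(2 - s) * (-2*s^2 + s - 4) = 2*s^3 - 5*s^2 + 6*s - 8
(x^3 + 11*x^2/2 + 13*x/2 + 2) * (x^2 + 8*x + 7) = x^5 + 27*x^4/2 + 115*x^3/2 + 185*x^2/2 + 123*x/2 + 14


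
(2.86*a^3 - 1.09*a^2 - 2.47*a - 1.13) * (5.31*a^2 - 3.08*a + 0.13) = 15.1866*a^5 - 14.5967*a^4 - 9.3867*a^3 + 1.4656*a^2 + 3.1593*a - 0.1469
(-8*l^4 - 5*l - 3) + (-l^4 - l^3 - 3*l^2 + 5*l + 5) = -9*l^4 - l^3 - 3*l^2 + 2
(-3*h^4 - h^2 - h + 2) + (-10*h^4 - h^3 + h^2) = -13*h^4 - h^3 - h + 2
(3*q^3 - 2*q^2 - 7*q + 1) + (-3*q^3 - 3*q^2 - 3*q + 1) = -5*q^2 - 10*q + 2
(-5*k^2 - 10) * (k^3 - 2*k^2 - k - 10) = -5*k^5 + 10*k^4 - 5*k^3 + 70*k^2 + 10*k + 100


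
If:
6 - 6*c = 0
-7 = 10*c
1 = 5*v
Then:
No Solution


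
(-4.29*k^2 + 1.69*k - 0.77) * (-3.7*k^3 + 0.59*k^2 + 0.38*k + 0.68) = 15.873*k^5 - 8.7841*k^4 + 2.2159*k^3 - 2.7293*k^2 + 0.8566*k - 0.5236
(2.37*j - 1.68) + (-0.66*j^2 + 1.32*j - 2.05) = -0.66*j^2 + 3.69*j - 3.73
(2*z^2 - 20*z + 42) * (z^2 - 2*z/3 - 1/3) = 2*z^4 - 64*z^3/3 + 164*z^2/3 - 64*z/3 - 14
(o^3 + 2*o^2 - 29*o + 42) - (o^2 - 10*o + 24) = o^3 + o^2 - 19*o + 18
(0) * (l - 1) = 0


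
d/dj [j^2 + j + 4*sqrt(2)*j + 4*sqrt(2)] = 2*j + 1 + 4*sqrt(2)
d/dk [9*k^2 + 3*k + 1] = 18*k + 3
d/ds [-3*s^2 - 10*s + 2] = -6*s - 10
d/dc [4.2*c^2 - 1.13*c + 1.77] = 8.4*c - 1.13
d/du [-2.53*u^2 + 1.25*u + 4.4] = 1.25 - 5.06*u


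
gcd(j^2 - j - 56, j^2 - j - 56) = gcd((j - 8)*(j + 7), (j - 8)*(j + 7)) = j^2 - j - 56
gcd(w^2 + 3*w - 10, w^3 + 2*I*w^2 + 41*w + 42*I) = 1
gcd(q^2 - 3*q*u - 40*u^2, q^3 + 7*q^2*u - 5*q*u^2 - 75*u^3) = q + 5*u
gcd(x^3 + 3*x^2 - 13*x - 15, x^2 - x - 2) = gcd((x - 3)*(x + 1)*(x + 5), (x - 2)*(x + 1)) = x + 1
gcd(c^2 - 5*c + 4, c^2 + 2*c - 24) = c - 4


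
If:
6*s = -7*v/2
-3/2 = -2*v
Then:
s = -7/16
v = 3/4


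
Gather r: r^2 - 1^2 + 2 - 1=r^2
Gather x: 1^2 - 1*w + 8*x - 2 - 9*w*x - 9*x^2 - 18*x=-w - 9*x^2 + x*(-9*w - 10) - 1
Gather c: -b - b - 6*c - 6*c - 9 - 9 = -2*b - 12*c - 18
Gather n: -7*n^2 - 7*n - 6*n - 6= -7*n^2 - 13*n - 6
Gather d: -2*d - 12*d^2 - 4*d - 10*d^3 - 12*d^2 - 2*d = -10*d^3 - 24*d^2 - 8*d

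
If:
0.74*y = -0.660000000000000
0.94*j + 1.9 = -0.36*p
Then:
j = -0.382978723404255*p - 2.02127659574468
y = -0.89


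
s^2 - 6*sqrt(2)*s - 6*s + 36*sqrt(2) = (s - 6)*(s - 6*sqrt(2))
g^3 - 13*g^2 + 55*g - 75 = (g - 5)^2*(g - 3)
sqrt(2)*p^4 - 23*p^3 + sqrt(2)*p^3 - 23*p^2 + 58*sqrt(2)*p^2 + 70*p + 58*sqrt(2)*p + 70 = (p + 1)*(p - 7*sqrt(2))*(p - 5*sqrt(2))*(sqrt(2)*p + 1)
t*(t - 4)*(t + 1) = t^3 - 3*t^2 - 4*t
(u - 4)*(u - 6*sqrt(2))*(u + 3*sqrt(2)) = u^3 - 3*sqrt(2)*u^2 - 4*u^2 - 36*u + 12*sqrt(2)*u + 144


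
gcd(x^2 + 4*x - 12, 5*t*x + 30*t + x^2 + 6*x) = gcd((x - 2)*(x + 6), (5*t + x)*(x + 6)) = x + 6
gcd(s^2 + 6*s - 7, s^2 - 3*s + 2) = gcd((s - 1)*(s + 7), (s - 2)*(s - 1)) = s - 1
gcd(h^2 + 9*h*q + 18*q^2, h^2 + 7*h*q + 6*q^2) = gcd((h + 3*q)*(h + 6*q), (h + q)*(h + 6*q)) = h + 6*q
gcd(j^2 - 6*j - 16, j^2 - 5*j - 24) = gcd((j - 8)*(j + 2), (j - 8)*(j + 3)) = j - 8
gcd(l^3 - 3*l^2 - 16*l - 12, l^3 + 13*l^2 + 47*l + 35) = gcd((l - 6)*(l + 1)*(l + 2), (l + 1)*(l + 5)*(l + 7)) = l + 1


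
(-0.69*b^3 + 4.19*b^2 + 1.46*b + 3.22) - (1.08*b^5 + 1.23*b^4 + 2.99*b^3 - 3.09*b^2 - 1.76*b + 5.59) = -1.08*b^5 - 1.23*b^4 - 3.68*b^3 + 7.28*b^2 + 3.22*b - 2.37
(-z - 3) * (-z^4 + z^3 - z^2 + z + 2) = z^5 + 2*z^4 - 2*z^3 + 2*z^2 - 5*z - 6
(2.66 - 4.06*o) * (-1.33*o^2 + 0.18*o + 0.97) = 5.3998*o^3 - 4.2686*o^2 - 3.4594*o + 2.5802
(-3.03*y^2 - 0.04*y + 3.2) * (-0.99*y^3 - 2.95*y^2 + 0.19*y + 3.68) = 2.9997*y^5 + 8.9781*y^4 - 3.6257*y^3 - 20.598*y^2 + 0.4608*y + 11.776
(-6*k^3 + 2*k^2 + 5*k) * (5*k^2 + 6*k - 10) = -30*k^5 - 26*k^4 + 97*k^3 + 10*k^2 - 50*k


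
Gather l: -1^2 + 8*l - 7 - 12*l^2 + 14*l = -12*l^2 + 22*l - 8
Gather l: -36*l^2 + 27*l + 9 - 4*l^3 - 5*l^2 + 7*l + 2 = -4*l^3 - 41*l^2 + 34*l + 11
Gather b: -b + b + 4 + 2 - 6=0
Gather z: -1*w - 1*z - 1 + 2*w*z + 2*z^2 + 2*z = -w + 2*z^2 + z*(2*w + 1) - 1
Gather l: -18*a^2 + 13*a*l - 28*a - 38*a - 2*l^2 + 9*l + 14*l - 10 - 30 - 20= -18*a^2 - 66*a - 2*l^2 + l*(13*a + 23) - 60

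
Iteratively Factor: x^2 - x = (x - 1)*(x)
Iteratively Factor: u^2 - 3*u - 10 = (u - 5)*(u + 2)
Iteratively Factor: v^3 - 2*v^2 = (v)*(v^2 - 2*v) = v^2*(v - 2)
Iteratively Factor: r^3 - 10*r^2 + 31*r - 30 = (r - 3)*(r^2 - 7*r + 10) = (r - 3)*(r - 2)*(r - 5)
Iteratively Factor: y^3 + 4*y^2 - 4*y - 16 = (y + 4)*(y^2 - 4) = (y + 2)*(y + 4)*(y - 2)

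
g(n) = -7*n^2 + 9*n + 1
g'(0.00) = 9.00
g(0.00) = 1.00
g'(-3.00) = 51.00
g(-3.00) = -89.00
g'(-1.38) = 28.32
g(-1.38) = -24.75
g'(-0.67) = 18.38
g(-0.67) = -8.17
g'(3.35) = -37.90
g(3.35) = -47.41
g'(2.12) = -20.68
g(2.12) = -11.38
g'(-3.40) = 56.60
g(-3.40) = -110.52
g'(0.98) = -4.72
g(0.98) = 3.10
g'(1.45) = -11.30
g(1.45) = -0.67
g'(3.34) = -37.76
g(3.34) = -47.03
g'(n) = 9 - 14*n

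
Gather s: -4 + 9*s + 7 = 9*s + 3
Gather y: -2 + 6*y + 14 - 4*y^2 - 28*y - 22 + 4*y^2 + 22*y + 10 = 0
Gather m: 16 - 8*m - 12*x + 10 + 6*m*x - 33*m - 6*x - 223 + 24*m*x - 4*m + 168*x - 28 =m*(30*x - 45) + 150*x - 225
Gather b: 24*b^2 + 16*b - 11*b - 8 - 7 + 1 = 24*b^2 + 5*b - 14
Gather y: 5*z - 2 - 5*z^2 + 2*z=-5*z^2 + 7*z - 2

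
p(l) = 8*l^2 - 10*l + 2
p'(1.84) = 19.44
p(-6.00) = 350.00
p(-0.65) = 11.88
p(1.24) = 1.90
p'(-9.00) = -154.00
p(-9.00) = 740.00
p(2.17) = 17.97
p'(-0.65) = -20.40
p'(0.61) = -0.24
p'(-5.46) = -97.36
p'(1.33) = 11.28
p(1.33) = 2.85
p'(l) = 16*l - 10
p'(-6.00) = -106.00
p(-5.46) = 295.09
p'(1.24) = 9.84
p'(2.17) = 24.72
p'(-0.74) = -21.84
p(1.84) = 10.68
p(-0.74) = 13.78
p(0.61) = -1.12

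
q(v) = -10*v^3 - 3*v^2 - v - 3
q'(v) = -30*v^2 - 6*v - 1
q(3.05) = -317.68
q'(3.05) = -298.38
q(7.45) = -4311.89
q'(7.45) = -1710.78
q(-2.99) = 240.48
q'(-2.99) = -251.26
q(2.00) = -97.00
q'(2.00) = -133.00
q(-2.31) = 106.57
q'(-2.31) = -147.22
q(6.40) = -2753.72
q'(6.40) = -1268.20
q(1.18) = -24.79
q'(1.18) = -49.85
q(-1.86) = 52.83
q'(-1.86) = -93.63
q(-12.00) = 16857.00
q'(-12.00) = -4249.00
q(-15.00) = 33087.00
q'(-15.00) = -6661.00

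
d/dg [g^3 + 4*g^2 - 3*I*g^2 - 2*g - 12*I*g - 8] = 3*g^2 + g*(8 - 6*I) - 2 - 12*I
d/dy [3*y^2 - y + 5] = 6*y - 1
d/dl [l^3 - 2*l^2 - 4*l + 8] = 3*l^2 - 4*l - 4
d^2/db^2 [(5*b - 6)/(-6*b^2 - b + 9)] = 2*(-(5*b - 6)*(12*b + 1)^2 + (90*b - 31)*(6*b^2 + b - 9))/(6*b^2 + b - 9)^3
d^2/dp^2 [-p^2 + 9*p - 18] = -2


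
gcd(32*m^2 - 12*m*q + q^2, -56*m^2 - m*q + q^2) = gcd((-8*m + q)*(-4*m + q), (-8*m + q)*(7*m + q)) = -8*m + q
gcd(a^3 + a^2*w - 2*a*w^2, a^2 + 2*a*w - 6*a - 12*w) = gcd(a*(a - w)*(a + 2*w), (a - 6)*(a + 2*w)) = a + 2*w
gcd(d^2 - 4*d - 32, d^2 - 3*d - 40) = d - 8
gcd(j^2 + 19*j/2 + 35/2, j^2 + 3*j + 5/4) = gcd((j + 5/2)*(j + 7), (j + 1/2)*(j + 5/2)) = j + 5/2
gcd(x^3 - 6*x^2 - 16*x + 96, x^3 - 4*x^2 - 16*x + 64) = x^2 - 16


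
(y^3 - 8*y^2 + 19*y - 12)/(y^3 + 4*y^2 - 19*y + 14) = (y^2 - 7*y + 12)/(y^2 + 5*y - 14)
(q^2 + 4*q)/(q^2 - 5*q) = (q + 4)/(q - 5)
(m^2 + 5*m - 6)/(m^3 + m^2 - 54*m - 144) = (m - 1)/(m^2 - 5*m - 24)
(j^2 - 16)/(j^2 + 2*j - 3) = (j^2 - 16)/(j^2 + 2*j - 3)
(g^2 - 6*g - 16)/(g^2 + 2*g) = (g - 8)/g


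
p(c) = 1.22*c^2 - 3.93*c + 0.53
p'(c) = 2.44*c - 3.93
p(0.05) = 0.34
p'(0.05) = -3.81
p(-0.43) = 2.45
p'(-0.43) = -4.98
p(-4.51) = 43.07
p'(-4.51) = -14.93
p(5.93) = 20.13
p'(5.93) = 10.54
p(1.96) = -2.49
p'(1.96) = 0.85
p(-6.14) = 70.65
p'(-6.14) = -18.91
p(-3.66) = 31.26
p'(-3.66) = -12.86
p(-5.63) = 61.33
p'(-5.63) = -17.67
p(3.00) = -0.28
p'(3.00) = 3.39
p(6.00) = 20.87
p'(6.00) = 10.71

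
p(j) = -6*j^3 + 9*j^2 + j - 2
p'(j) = -18*j^2 + 18*j + 1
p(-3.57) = 382.13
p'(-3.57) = -292.67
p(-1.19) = 19.67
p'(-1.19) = -45.91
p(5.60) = -767.86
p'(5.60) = -462.68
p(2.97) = -76.83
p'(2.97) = -104.32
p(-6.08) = 1673.15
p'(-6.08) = -773.84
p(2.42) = -31.91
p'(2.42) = -60.86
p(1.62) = -2.27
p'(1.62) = -17.08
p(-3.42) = 339.86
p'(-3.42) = -271.10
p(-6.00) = 1612.00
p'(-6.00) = -755.00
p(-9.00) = 5092.00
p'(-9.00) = -1619.00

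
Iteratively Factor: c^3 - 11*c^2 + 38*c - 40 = (c - 5)*(c^2 - 6*c + 8) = (c - 5)*(c - 4)*(c - 2)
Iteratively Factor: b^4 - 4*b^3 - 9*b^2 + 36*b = (b + 3)*(b^3 - 7*b^2 + 12*b) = (b - 3)*(b + 3)*(b^2 - 4*b) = b*(b - 3)*(b + 3)*(b - 4)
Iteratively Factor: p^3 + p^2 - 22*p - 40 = (p + 2)*(p^2 - p - 20) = (p - 5)*(p + 2)*(p + 4)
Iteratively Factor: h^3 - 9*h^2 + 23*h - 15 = (h - 5)*(h^2 - 4*h + 3) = (h - 5)*(h - 1)*(h - 3)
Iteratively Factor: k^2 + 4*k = (k)*(k + 4)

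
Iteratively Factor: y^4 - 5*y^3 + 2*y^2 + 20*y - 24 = (y - 3)*(y^3 - 2*y^2 - 4*y + 8) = (y - 3)*(y - 2)*(y^2 - 4) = (y - 3)*(y - 2)*(y + 2)*(y - 2)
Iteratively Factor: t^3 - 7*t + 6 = (t - 2)*(t^2 + 2*t - 3) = (t - 2)*(t + 3)*(t - 1)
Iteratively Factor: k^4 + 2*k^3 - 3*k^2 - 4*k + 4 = (k + 2)*(k^3 - 3*k + 2) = (k + 2)^2*(k^2 - 2*k + 1) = (k - 1)*(k + 2)^2*(k - 1)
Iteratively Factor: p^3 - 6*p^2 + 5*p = (p - 5)*(p^2 - p) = (p - 5)*(p - 1)*(p)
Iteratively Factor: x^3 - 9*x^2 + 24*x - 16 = (x - 4)*(x^2 - 5*x + 4) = (x - 4)^2*(x - 1)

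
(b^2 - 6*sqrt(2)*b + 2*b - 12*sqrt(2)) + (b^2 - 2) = 2*b^2 - 6*sqrt(2)*b + 2*b - 12*sqrt(2) - 2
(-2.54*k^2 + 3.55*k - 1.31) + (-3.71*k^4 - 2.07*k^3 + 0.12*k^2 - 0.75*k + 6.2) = -3.71*k^4 - 2.07*k^3 - 2.42*k^2 + 2.8*k + 4.89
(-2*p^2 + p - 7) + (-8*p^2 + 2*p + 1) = -10*p^2 + 3*p - 6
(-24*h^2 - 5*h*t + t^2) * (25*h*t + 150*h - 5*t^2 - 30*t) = -600*h^3*t - 3600*h^3 - 5*h^2*t^2 - 30*h^2*t + 50*h*t^3 + 300*h*t^2 - 5*t^4 - 30*t^3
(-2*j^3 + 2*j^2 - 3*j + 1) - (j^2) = -2*j^3 + j^2 - 3*j + 1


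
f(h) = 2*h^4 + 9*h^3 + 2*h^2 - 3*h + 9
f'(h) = 8*h^3 + 27*h^2 + 4*h - 3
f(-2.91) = -43.70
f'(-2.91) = 16.86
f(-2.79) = -41.34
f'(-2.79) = 22.27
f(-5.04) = 213.19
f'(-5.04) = -361.51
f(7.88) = 12224.71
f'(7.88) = 5619.50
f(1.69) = 69.40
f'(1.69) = 119.49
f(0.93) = 16.68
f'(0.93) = 30.51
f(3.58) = 765.36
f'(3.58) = 724.42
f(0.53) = 9.47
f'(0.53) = 7.90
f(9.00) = 19827.00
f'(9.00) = 8052.00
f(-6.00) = 747.00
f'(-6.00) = -783.00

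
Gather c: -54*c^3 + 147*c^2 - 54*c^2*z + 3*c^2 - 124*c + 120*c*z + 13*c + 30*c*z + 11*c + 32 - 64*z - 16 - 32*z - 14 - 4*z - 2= -54*c^3 + c^2*(150 - 54*z) + c*(150*z - 100) - 100*z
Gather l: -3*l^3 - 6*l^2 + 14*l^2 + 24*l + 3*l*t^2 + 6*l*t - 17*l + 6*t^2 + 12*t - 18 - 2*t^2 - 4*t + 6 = -3*l^3 + 8*l^2 + l*(3*t^2 + 6*t + 7) + 4*t^2 + 8*t - 12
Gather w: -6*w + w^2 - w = w^2 - 7*w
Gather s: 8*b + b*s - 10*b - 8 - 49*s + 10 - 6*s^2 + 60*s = -2*b - 6*s^2 + s*(b + 11) + 2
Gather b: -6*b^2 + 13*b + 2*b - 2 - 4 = -6*b^2 + 15*b - 6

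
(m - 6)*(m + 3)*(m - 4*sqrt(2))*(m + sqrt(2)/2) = m^4 - 7*sqrt(2)*m^3/2 - 3*m^3 - 22*m^2 + 21*sqrt(2)*m^2/2 + 12*m + 63*sqrt(2)*m + 72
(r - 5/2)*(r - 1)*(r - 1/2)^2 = r^4 - 9*r^3/2 + 25*r^2/4 - 27*r/8 + 5/8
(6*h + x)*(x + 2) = 6*h*x + 12*h + x^2 + 2*x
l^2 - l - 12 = (l - 4)*(l + 3)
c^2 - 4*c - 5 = (c - 5)*(c + 1)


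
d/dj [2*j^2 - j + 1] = 4*j - 1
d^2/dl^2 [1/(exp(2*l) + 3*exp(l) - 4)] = (2*(2*exp(l) + 3)^2*exp(l) - (4*exp(l) + 3)*(exp(2*l) + 3*exp(l) - 4))*exp(l)/(exp(2*l) + 3*exp(l) - 4)^3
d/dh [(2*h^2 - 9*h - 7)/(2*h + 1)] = (4*h^2 + 4*h + 5)/(4*h^2 + 4*h + 1)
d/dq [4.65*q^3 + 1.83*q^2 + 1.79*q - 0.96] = 13.95*q^2 + 3.66*q + 1.79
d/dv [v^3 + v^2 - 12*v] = 3*v^2 + 2*v - 12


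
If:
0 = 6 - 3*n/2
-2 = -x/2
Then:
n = 4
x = 4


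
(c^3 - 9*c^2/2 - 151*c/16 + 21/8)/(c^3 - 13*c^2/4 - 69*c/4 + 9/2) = (c + 7/4)/(c + 3)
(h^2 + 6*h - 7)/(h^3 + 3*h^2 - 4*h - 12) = (h^2 + 6*h - 7)/(h^3 + 3*h^2 - 4*h - 12)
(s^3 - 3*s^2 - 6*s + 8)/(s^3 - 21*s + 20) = (s + 2)/(s + 5)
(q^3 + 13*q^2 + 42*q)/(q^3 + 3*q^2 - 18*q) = (q + 7)/(q - 3)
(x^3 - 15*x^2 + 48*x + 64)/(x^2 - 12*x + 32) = (x^2 - 7*x - 8)/(x - 4)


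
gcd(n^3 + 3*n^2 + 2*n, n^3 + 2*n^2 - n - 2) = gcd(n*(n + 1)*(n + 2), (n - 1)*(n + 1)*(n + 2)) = n^2 + 3*n + 2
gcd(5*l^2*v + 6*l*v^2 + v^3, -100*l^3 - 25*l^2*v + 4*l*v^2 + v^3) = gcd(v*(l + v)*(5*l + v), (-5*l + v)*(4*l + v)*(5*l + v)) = 5*l + v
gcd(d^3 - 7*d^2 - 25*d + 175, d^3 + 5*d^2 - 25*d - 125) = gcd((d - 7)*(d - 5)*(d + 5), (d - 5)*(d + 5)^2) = d^2 - 25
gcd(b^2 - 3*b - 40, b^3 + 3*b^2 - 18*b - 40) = b + 5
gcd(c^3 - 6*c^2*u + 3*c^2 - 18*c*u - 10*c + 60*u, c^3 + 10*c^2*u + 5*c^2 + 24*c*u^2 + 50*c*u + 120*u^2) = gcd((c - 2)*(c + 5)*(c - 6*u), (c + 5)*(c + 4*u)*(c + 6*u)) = c + 5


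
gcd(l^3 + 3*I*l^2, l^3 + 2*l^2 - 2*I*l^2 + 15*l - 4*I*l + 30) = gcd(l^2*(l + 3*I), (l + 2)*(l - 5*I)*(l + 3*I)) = l + 3*I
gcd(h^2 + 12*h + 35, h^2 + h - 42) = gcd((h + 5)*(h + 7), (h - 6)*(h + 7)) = h + 7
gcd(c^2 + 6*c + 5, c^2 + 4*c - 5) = c + 5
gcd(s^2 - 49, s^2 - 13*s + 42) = s - 7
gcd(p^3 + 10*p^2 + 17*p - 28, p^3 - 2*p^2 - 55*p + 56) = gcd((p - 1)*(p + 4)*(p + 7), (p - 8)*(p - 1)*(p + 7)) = p^2 + 6*p - 7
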